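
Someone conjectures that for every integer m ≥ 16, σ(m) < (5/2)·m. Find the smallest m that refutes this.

Check each integer m ≥ 16 in order until the claim fails.
m = 16: σ(16) = 31; 31 < 40.
m = 17: σ(17) = 18; 18 < 85/2.
m = 18: σ(18) = 39; 39 < 45.
m = 19: σ(19) = 20; 20 < 95/2.
m = 20: σ(20) = 42; 42 < 50.
m = 21: σ(21) = 32; 32 < 105/2.
m = 22: σ(22) = 36; 36 < 55.
m = 23: σ(23) = 24; 24 < 115/2.
m = 24: σ(24) = 60; 60 ≥ 60.

m = 24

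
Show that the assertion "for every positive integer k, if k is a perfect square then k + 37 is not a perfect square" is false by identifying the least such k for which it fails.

k = 324

The first 17 eligible values, up to k = 289, all satisfy the conclusion.
k = 324: 324 = 18² and 324 + 37 = 361 = 19².
Thus k = 324 disproves the claim, and no smaller k works.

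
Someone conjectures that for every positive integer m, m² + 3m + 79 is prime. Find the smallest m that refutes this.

We need the least positive integer m for which m² + 3m + 79 is not prime.
The first 4 eligible values, up to m = 4, all satisfy the conclusion.
m = 5: m² + 3m + 79 = 119 = 7 × 17, composite.

m = 5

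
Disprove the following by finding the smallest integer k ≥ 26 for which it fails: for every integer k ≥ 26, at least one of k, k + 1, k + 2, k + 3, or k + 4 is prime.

Check each integer k ≥ 26 in order until k, k + 1, k + 2, k + 3, k + 4 are all composite.
The first 6 eligible values, up to k = 31, all satisfy the conclusion.
k = 32: 32 = 2 × 16; 33 = 3 × 11; 34 = 2 × 17; 35 = 5 × 7; 36 = 2 × 18 — all composite.
Thus k = 32 disproves the claim, and no smaller k works.

k = 32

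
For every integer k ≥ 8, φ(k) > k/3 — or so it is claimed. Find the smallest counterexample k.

k = 8: φ(8) = 4 and 8/3 = 8/3, so φ(8) > 8/3.
k = 9: φ(9) = 6 and 9/3 = 3, so φ(9) > 9/3.
k = 10: φ(10) = 4 and 10/3 = 10/3, so φ(10) > 10/3.
k = 11: φ(11) = 10 and 11/3 = 11/3, so φ(11) > 11/3.
k = 12: φ(12) = 4 and 12/3 = 4, so φ(12) ≤ 12/3.

k = 12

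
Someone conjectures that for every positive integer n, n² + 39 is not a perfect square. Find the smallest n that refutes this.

We need the least positive integer n for which n² + 39 is a perfect square.
n = 1: 1² + 39 = 40, not a perfect square.
n = 2: 2² + 39 = 43, not a perfect square.
n = 3: 3² + 39 = 48, not a perfect square.
n = 4: 4² + 39 = 55, not a perfect square.
n = 5: 5² + 39 = 64 = 8², a perfect square.

n = 5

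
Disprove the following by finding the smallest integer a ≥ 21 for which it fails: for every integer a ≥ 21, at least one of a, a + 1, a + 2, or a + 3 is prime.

a = 24

a = 21: 23 is prime.
a = 22: 23 is prime.
a = 23: 23 is prime.
a = 24: 24 = 2 × 12; 25 = 5 × 5; 26 = 2 × 13; 27 = 3 × 9 — all composite.
Hence a = 24 is a counterexample.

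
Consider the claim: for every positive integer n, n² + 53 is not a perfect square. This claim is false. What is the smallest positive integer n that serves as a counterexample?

n = 26

For n = 1, 2, 3, 4, …, 23, 24, 25 the conclusion holds.
n = 26: 26² + 53 = 729 = 27², a perfect square.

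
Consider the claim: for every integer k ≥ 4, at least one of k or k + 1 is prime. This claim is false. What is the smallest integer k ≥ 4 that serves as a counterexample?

k = 8

Check each integer k ≥ 4 in order until k, k + 1 are both composite.
k = 4: 5 is prime.
k = 5: 5 is prime.
k = 6: 7 is prime.
k = 7: 7 is prime.
k = 8: 8 = 2 × 4; 9 = 3 × 3 — both composite.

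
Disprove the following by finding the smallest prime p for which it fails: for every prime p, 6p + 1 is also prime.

We need the least prime p for which 6p + 1 is not prime.
For p = 2, 3, 5, 7, 11, 13, 17 the conclusion holds.
p = 19: 6p + 1 = 115 = 5 × 23, not prime.
Thus p = 19 disproves the claim, and no smaller p works.

p = 19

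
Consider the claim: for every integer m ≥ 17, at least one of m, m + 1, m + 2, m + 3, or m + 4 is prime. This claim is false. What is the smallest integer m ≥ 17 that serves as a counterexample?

A counterexample is any integer m ≥ 17 such that m, m + 1, m + 2, m + 3, m + 4 are all composite; we check each in order.
For m = 17, 18, 19, 20, 21, 22, 23 the conclusion holds.
m = 24: 24 = 2 × 12; 25 = 5 × 5; 26 = 2 × 13; 27 = 3 × 9; 28 = 2 × 14 — all composite.
Hence m = 24 is a counterexample.

m = 24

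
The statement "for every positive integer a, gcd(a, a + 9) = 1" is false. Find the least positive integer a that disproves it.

Check each positive integer a in order until gcd(a, a + 9) > 1.
a = 1: gcd(1, 10) = 1.
a = 2: gcd(2, 11) = 1.
a = 3: gcd(3, 12) = 3.
Thus a = 3 disproves the claim, and no smaller a works.

a = 3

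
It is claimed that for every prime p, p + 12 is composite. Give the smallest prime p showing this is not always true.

Check each prime p in order until p + 12 is prime.
For p = 2, 3 the conclusion holds.
p = 5: p + 12 = 17, prime — not composite.

p = 5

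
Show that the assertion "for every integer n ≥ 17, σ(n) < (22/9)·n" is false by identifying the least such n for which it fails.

n = 24

For n = 17, 18, 19, 20, 21, 22, 23 the conclusion holds.
n = 24: σ(24) = 60; 60 ≥ 176/3.
Hence n = 24 is a counterexample.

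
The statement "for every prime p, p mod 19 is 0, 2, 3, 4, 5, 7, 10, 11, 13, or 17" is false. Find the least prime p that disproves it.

For p = 2, 3, 5, 7, 11, 13, 17, 19, 23, 29 the conclusion holds.
p = 31: 31 mod 19 = 12 — not in {0, 2, 3, 4, 5, 7, 10, 11, 13, 17}.

p = 31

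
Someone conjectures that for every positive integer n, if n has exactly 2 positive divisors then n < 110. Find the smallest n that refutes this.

We need the least positive integer n for which n has exactly 2 positive divisors but the claim fails.
The first 29 eligible values, up to n = 109, all satisfy the conclusion.
n = 113: τ(113) = 2; 113 ≥ 110.

n = 113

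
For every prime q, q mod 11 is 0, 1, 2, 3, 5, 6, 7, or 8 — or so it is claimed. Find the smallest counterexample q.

q = 31

A counterexample is any prime q such that the claim fails; we check each in order.
For q = 2, 3, 5, 7, 11, 13, 17, 19, 23, 29 the conclusion holds.
q = 31: 31 mod 11 = 9 — not in {0, 1, 2, 3, 5, 6, 7, 8}.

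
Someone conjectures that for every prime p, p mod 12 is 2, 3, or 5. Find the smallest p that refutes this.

Check each prime p in order until the claim fails.
p = 2: 2 mod 12 = 2.
p = 3: 3 mod 12 = 3.
p = 5: 5 mod 12 = 5.
p = 7: 7 mod 12 = 7 — not in {2, 3, 5}.

p = 7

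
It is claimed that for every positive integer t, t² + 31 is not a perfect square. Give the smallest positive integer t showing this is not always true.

t = 15

We need the least positive integer t for which t² + 31 is a perfect square.
For t = 1, 2, 3, 4, …, 12, 13, 14 the conclusion holds.
t = 15: 15² + 31 = 256 = 16², a perfect square.
Thus t = 15 disproves the claim, and no smaller t works.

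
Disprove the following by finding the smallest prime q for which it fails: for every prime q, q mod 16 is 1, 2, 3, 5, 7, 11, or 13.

Check each prime q in order until the claim fails.
For q = 2, 3, 5, 7, 11, 13, 17, 19, 23, 29 the conclusion holds.
q = 31: 31 mod 16 = 15 — not in {1, 2, 3, 5, 7, 11, 13}.
So q = 31 is the smallest counterexample.

q = 31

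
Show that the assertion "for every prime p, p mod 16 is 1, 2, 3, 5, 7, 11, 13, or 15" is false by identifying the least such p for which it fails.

p = 41

We need the least prime p for which the claim fails.
For p = 2, 3, 5, 7, …, 29, 31, 37 the conclusion holds.
p = 41: 41 mod 16 = 9 — not in {1, 2, 3, 5, 7, 11, 13, 15}.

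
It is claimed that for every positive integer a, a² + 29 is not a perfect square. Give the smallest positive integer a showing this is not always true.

a = 14

Check each positive integer a in order until a² + 29 is a perfect square.
For a = 1, 2, 3, 4, …, 11, 12, 13 the conclusion holds.
a = 14: 14² + 29 = 225 = 15², a perfect square.
Hence a = 14 is a counterexample.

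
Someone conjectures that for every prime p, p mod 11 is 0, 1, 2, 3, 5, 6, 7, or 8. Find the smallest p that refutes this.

p = 31

Check each prime p in order until the claim fails.
For p = 2, 3, 5, 7, 11, 13, 17, 19, 23, 29 the conclusion holds.
p = 31: 31 mod 11 = 9 — not in {0, 1, 2, 3, 5, 6, 7, 8}.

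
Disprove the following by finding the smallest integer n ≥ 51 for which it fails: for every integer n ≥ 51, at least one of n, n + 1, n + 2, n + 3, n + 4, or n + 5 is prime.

n = 90

We need the least integer n ≥ 51 for which n, n + 1, n + 2, n + 3, n + 4, n + 5 are all composite.
For n = 51, 52, 53, 54, …, 87, 88, 89 the conclusion holds.
n = 90: 90 = 2 × 45; 91 = 7 × 13; 92 = 2 × 46; 93 = 3 × 31; 94 = 2 × 47; 95 = 5 × 19 — all composite.
Hence n = 90 is a counterexample.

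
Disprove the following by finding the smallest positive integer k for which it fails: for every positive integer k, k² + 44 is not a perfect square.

We need the least positive integer k for which k² + 44 is a perfect square.
For k = 1, 2, 3, 4, 5, 6, 7, 8, 9 the conclusion holds.
k = 10: 10² + 44 = 144 = 12², a perfect square.

k = 10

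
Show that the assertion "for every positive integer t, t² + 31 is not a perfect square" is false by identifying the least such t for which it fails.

t = 15

A counterexample is any positive integer t such that t² + 31 is a perfect square; we check each in order.
For t = 1, 2, 3, 4, …, 12, 13, 14 the conclusion holds.
t = 15: 15² + 31 = 256 = 16², a perfect square.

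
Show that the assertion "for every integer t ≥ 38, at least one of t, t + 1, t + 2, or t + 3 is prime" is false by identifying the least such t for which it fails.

t = 48

Check each integer t ≥ 38 in order until t, t + 1, t + 2, t + 3 are all composite.
For t = 38, 39, 40, 41, 42, 43, 44, 45, 46, 47 the conclusion holds.
t = 48: 48 = 2 × 24; 49 = 7 × 7; 50 = 2 × 25; 51 = 3 × 17 — all composite.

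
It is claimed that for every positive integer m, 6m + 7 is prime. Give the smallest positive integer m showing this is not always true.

A counterexample is any positive integer m such that 6m + 7 is not prime; we check each in order.
For m = 1, 2 the conclusion holds.
m = 3: 6m + 7 = 25 = 5 × 5, composite.
So m = 3 is the smallest counterexample.

m = 3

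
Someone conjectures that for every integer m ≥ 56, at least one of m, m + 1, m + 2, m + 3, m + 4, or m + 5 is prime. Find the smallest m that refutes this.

We need the least integer m ≥ 56 for which m, m + 1, m + 2, m + 3, m + 4, m + 5 are all composite.
For m = 56, 57, 58, 59, …, 87, 88, 89 the conclusion holds.
m = 90: 90 = 2 × 45; 91 = 7 × 13; 92 = 2 × 46; 93 = 3 × 31; 94 = 2 × 47; 95 = 5 × 19 — all composite.
So m = 90 is the smallest counterexample.

m = 90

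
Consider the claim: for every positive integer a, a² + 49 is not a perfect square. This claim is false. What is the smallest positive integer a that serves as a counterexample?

For a = 1, 2, 3, 4, …, 21, 22, 23 the conclusion holds.
a = 24: 24² + 49 = 625 = 25², a perfect square.
So a = 24 is the smallest counterexample.

a = 24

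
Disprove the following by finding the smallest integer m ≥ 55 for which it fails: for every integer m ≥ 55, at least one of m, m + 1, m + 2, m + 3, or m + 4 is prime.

Check each integer m ≥ 55 in order until m, m + 1, m + 2, m + 3, m + 4 are all composite.
For m = 55, 56, 57, 58, 59, 60, 61 the conclusion holds.
m = 62: 62 = 2 × 31; 63 = 3 × 21; 64 = 2 × 32; 65 = 5 × 13; 66 = 2 × 33 — all composite.

m = 62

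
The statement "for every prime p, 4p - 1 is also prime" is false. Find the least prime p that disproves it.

Check each prime p in order until 4p - 1 is not prime.
p = 2: 4p - 1 = 7, prime.
p = 3: 4p - 1 = 11, prime.
p = 5: 4p - 1 = 19, prime.
p = 7: 4p - 1 = 27 = 3 × 9, not prime.
Thus p = 7 disproves the claim, and no smaller p works.

p = 7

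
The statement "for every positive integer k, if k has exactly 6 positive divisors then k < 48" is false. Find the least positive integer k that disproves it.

We need the least positive integer k for which k has exactly 6 positive divisors but the claim fails.
k = 12: τ(12) = 6; 12 < 48.
k = 18: τ(18) = 6; 18 < 48.
k = 20: τ(20) = 6; 20 < 48.
k = 28: τ(28) = 6; 28 < 48.
k = 32: τ(32) = 6; 32 < 48.
k = 44: τ(44) = 6; 44 < 48.
k = 45: τ(45) = 6; 45 < 48.
k = 50: τ(50) = 6; 50 ≥ 48.
Hence k = 50 is a counterexample.

k = 50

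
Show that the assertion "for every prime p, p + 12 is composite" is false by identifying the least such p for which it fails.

p = 2: p + 12 = 14 = 2 × 7, composite.
p = 3: p + 12 = 15 = 3 × 5, composite.
p = 5: p + 12 = 17, prime — not composite.
Thus p = 5 disproves the claim, and no smaller p works.

p = 5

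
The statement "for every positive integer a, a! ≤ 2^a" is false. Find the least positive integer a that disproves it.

a = 4

a = 1: a! = 1 and 2^a = 2, so 1 ≤ 2.
a = 2: a! = 2 and 2^a = 4, so 2 ≤ 4.
a = 3: a! = 6 and 2^a = 8, so 6 ≤ 8.
a = 4: a! = 24 and 2^a = 16, so 24 > 16.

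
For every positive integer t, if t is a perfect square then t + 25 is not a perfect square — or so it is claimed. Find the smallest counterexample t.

t = 144

A counterexample is any positive integer t such that t is a perfect square but t + 25 is a perfect square; we check each in order.
For t = 1, 4, 9, 16, …, 81, 100, 121 the conclusion holds.
t = 144: 144 = 12² and 144 + 25 = 169 = 13².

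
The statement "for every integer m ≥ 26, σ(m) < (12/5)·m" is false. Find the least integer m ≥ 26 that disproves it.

m = 30

m = 26: σ(26) = 42; 42 < 312/5.
m = 27: σ(27) = 40; 40 < 324/5.
m = 28: σ(28) = 56; 56 < 336/5.
m = 29: σ(29) = 30; 30 < 348/5.
m = 30: σ(30) = 72; 72 ≥ 72.
Hence m = 30 is a counterexample.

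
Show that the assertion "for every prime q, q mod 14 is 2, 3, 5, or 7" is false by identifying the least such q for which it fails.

q = 11

Check each prime q in order until the claim fails.
For q = 2, 3, 5, 7 the conclusion holds.
q = 11: 11 mod 14 = 11 — not in {2, 3, 5, 7}.
Hence q = 11 is a counterexample.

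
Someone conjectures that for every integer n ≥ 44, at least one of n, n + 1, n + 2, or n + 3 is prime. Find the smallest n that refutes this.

n = 48

Check each integer n ≥ 44 in order until n, n + 1, n + 2, n + 3 are all composite.
For n = 44, 45, 46, 47 the conclusion holds.
n = 48: 48 = 2 × 24; 49 = 7 × 7; 50 = 2 × 25; 51 = 3 × 17 — all composite.
Thus n = 48 disproves the claim, and no smaller n works.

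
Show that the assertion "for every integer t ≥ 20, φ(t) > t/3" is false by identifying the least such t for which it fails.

t = 24

Check each integer t ≥ 20 in order until the claim fails.
The first 4 eligible values, up to t = 23, all satisfy the conclusion.
t = 24: φ(24) = 8 and 24/3 = 8, so φ(24) ≤ 24/3.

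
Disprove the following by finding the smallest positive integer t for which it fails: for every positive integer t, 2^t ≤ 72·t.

A counterexample is any positive integer t such that 2^t > 72·t; we check each in order.
For t = 1, 2, 3, 4, 5, 6, 7, 8, 9 the conclusion holds.
t = 10: 2^t = 1024 and 72·t = 720, so 1024 > 720.

t = 10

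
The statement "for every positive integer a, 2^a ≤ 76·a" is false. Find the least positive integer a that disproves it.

a = 10

The first 9 eligible values, up to a = 9, all satisfy the conclusion.
a = 10: 2^a = 1024 and 76·a = 760, so 1024 > 760.
Hence a = 10 is a counterexample.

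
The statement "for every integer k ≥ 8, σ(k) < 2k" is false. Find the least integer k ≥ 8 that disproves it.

k = 12

We need the least integer k ≥ 8 for which the claim fails.
For k = 8, 9, 10, 11 the conclusion holds.
k = 12: σ(12) = 28; 28 ≥ 24.
So k = 12 is the smallest counterexample.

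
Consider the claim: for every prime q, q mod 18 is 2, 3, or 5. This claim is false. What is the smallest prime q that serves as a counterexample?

q = 7

A counterexample is any prime q such that the claim fails; we check each in order.
For q = 2, 3, 5 the conclusion holds.
q = 7: 7 mod 18 = 7 — not in {2, 3, 5}.
Hence q = 7 is a counterexample.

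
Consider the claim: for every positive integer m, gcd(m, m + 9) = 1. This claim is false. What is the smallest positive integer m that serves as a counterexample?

We need the least positive integer m for which gcd(m, m + 9) > 1.
m = 1: gcd(1, 10) = 1.
m = 2: gcd(2, 11) = 1.
m = 3: gcd(3, 12) = 3.

m = 3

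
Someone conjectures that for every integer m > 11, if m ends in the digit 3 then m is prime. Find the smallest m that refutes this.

m = 33

m = 13: 13 ends in 3 and is prime.
m = 23: 23 ends in 3 and is prime.
m = 33: 33 ends in 3; 33 = 3 × 11, composite.
Hence m = 33 is a counterexample.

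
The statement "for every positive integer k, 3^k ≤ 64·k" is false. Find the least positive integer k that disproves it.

k = 6

k = 1: 3^k = 3 and 64·k = 64, so 3 ≤ 64.
k = 2: 3^k = 9 and 64·k = 128, so 9 ≤ 128.
k = 3: 3^k = 27 and 64·k = 192, so 27 ≤ 192.
k = 4: 3^k = 81 and 64·k = 256, so 81 ≤ 256.
k = 5: 3^k = 243 and 64·k = 320, so 243 ≤ 320.
k = 6: 3^k = 729 and 64·k = 384, so 729 > 384.
Hence k = 6 is a counterexample.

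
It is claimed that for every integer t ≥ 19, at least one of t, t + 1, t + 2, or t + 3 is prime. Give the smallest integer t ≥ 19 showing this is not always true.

t = 19: 19 is prime.
t = 20: 23 is prime.
t = 21: 23 is prime.
t = 22: 23 is prime.
t = 23: 23 is prime.
t = 24: 24 = 2 × 12; 25 = 5 × 5; 26 = 2 × 13; 27 = 3 × 9 — all composite.
Thus t = 24 disproves the claim, and no smaller t works.

t = 24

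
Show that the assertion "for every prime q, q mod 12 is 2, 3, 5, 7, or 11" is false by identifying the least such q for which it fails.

q = 2: 2 mod 12 = 2.
q = 3: 3 mod 12 = 3.
q = 5: 5 mod 12 = 5.
q = 7: 7 mod 12 = 7.
q = 11: 11 mod 12 = 11.
q = 13: 13 mod 12 = 1 — not in {2, 3, 5, 7, 11}.
Thus q = 13 disproves the claim, and no smaller q works.

q = 13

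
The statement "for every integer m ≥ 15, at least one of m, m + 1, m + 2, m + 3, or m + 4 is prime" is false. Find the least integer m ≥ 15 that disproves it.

m = 24

We need the least integer m ≥ 15 for which m, m + 1, m + 2, m + 3, m + 4 are all composite.
The first 9 eligible values, up to m = 23, all satisfy the conclusion.
m = 24: 24 = 2 × 12; 25 = 5 × 5; 26 = 2 × 13; 27 = 3 × 9; 28 = 2 × 14 — all composite.
So m = 24 is the smallest counterexample.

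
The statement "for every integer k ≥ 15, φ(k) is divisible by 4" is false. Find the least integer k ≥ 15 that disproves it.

For k = 15, 16, 17 the conclusion holds.
k = 18: φ(18) = 6; 6 mod 4 = 2.

k = 18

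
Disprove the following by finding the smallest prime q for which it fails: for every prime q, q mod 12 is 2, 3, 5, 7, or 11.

q = 13

We need the least prime q for which the claim fails.
The first 5 eligible values, up to q = 11, all satisfy the conclusion.
q = 13: 13 mod 12 = 1 — not in {2, 3, 5, 7, 11}.
Hence q = 13 is a counterexample.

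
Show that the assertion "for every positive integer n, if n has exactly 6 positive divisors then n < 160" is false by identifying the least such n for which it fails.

n = 164

For n = 12, 18, 20, 28, …, 147, 148, 153 the conclusion holds.
n = 164: τ(164) = 6; 164 ≥ 160.
Thus n = 164 disproves the claim, and no smaller n works.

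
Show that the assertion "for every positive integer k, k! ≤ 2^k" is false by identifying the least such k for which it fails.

k = 4

Check each positive integer k in order until k! > 2^k.
For k = 1, 2, 3 the conclusion holds.
k = 4: k! = 24 and 2^k = 16, so 24 > 16.
Thus k = 4 disproves the claim, and no smaller k works.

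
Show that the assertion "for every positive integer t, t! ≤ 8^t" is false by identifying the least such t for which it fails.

Check each positive integer t in order until t! > 8^t.
For t = 1, 2, 3, 4, …, 17, 18, 19 the conclusion holds.
t = 20: t! = 2432902008176640000 and 8^t = 1152921504606846976, so 2432902008176640000 > 1152921504606846976.

t = 20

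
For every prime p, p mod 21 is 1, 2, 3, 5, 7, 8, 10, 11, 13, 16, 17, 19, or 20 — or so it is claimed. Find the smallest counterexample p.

p = 67

We need the least prime p for which the claim fails.
The first 18 eligible values, up to p = 61, all satisfy the conclusion.
p = 67: 67 mod 21 = 4 — not in {1, 2, 3, 5, 7, 8, 10, 11, 13, 16, 17, 19, 20}.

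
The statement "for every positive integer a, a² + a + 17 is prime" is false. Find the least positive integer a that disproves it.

A counterexample is any positive integer a such that a² + a + 17 is not prime; we check each in order.
The first 15 eligible values, up to a = 15, all satisfy the conclusion.
a = 16: a² + a + 17 = 289 = 17 × 17, composite.
Hence a = 16 is a counterexample.

a = 16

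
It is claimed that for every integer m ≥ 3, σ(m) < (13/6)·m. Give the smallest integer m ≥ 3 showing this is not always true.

m = 12

We need the least integer m ≥ 3 for which the claim fails.
For m = 3, 4, 5, 6, 7, 8, 9, 10, 11 the conclusion holds.
m = 12: σ(12) = 28; 28 ≥ 26.
Hence m = 12 is a counterexample.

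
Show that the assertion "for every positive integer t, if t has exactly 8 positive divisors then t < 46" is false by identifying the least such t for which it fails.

t = 54

We need the least positive integer t for which t has exactly 8 positive divisors but the claim fails.
For t = 24, 30, 40, 42 the conclusion holds.
t = 54: τ(54) = 8; 54 ≥ 46.
Hence t = 54 is a counterexample.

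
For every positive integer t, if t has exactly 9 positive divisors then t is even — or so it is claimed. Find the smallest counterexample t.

For t = 36, 100, 196 the conclusion holds.
t = 225: divisors of 225: 9 divisors; 225 is odd.

t = 225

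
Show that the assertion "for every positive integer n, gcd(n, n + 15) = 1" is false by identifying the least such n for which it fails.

n = 3

Check each positive integer n in order until gcd(n, n + 15) > 1.
n = 1: gcd(1, 16) = 1.
n = 2: gcd(2, 17) = 1.
n = 3: gcd(3, 18) = 3.
Hence n = 3 is a counterexample.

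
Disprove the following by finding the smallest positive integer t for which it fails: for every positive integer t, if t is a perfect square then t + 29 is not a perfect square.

A counterexample is any positive integer t such that t is a perfect square but t + 29 is a perfect square; we check each in order.
For t = 1, 4, 9, 16, …, 121, 144, 169 the conclusion holds.
t = 196: 196 = 14² and 196 + 29 = 225 = 15².
Thus t = 196 disproves the claim, and no smaller t works.

t = 196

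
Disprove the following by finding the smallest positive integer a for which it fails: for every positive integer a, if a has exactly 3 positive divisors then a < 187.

Check each positive integer a in order until a has exactly 3 positive divisors but the claim fails.
For a = 4, 9, 25, 49, 121, 169 the conclusion holds.
a = 289: τ(289) = 3; 289 ≥ 187.

a = 289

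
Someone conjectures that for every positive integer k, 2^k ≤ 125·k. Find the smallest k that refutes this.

Check each positive integer k in order until 2^k > 125·k.
For k = 1, 2, 3, 4, 5, 6, 7, 8, 9, 10 the conclusion holds.
k = 11: 2^k = 2048 and 125·k = 1375, so 2048 > 1375.
Thus k = 11 disproves the claim, and no smaller k works.

k = 11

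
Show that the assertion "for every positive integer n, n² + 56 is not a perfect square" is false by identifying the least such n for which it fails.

n = 5

A counterexample is any positive integer n such that n² + 56 is a perfect square; we check each in order.
For n = 1, 2, 3, 4 the conclusion holds.
n = 5: 5² + 56 = 81 = 9², a perfect square.
Thus n = 5 disproves the claim, and no smaller n works.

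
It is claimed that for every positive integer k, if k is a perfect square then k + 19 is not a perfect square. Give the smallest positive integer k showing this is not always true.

A counterexample is any positive integer k such that k is a perfect square but k + 19 is a perfect square; we check each in order.
For k = 1, 4, 9, 16, 25, 36, 49, 64 the conclusion holds.
k = 81: 81 = 9² and 81 + 19 = 100 = 10².
So k = 81 is the smallest counterexample.

k = 81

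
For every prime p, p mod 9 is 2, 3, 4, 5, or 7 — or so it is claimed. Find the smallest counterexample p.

p = 17

p = 2: 2 mod 9 = 2.
p = 3: 3 mod 9 = 3.
p = 5: 5 mod 9 = 5.
p = 7: 7 mod 9 = 7.
p = 11: 11 mod 9 = 2.
p = 13: 13 mod 9 = 4.
p = 17: 17 mod 9 = 8 — not in {2, 3, 4, 5, 7}.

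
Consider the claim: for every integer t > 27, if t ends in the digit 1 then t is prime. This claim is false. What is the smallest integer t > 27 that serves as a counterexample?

t = 51

t = 31: 31 ends in 1 and is prime.
t = 41: 41 ends in 1 and is prime.
t = 51: 51 ends in 1; 51 = 3 × 17, composite.
So t = 51 is the smallest counterexample.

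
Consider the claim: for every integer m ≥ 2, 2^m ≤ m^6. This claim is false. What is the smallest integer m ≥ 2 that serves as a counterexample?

m = 30

For m = 2, 3, 4, 5, …, 27, 28, 29 the conclusion holds.
m = 30: 2^m = 1073741824 and m^6 = 729000000, so 1073741824 > 729000000.
So m = 30 is the smallest counterexample.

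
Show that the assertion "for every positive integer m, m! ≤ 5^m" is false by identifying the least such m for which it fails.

For m = 1, 2, 3, 4, …, 9, 10, 11 the conclusion holds.
m = 12: m! = 479001600 and 5^m = 244140625, so 479001600 > 244140625.
So m = 12 is the smallest counterexample.

m = 12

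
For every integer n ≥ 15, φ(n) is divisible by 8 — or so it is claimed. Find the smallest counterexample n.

n = 18

n = 15: φ(15) = 8; 8 mod 8 = 0.
n = 16: φ(16) = 8; 8 mod 8 = 0.
n = 17: φ(17) = 16; 16 mod 8 = 0.
n = 18: φ(18) = 6; 6 mod 8 = 6.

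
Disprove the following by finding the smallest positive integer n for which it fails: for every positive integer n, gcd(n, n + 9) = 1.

n = 3

n = 1: gcd(1, 10) = 1.
n = 2: gcd(2, 11) = 1.
n = 3: gcd(3, 12) = 3.
Thus n = 3 disproves the claim, and no smaller n works.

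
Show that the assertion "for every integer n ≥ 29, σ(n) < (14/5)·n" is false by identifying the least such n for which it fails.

A counterexample is any integer n ≥ 29 such that the claim fails; we check each in order.
For n = 29, 30, 31, 32, …, 57, 58, 59 the conclusion holds.
n = 60: σ(60) = 168; 168 ≥ 168.

n = 60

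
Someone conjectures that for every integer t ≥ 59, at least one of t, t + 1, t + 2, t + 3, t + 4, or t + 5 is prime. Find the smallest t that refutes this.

t = 90

A counterexample is any integer t ≥ 59 such that t, t + 1, t + 2, t + 3, t + 4, t + 5 are all composite; we check each in order.
The first 31 eligible values, up to t = 89, all satisfy the conclusion.
t = 90: 90 = 2 × 45; 91 = 7 × 13; 92 = 2 × 46; 93 = 3 × 31; 94 = 2 × 47; 95 = 5 × 19 — all composite.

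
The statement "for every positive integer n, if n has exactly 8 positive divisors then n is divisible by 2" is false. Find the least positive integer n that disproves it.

A counterexample is any positive integer n such that n has exactly 8 positive divisors but n is not divisible by 2; we check each in order.
For n = 24, 30, 40, 42, …, 88, 102, 104 the conclusion holds.
n = 105: τ(105) = 8; 105 mod 2 = 1.
Thus n = 105 disproves the claim, and no smaller n works.

n = 105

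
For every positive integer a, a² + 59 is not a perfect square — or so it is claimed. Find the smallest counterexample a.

a = 29

The first 28 eligible values, up to a = 28, all satisfy the conclusion.
a = 29: 29² + 59 = 900 = 30², a perfect square.
Hence a = 29 is a counterexample.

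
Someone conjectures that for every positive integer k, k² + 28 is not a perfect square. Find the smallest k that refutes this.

A counterexample is any positive integer k such that k² + 28 is a perfect square; we check each in order.
For k = 1, 2, 3, 4, 5 the conclusion holds.
k = 6: 6² + 28 = 64 = 8², a perfect square.

k = 6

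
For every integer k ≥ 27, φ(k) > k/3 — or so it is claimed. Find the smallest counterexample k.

k = 30

We need the least integer k ≥ 27 for which the claim fails.
For k = 27, 28, 29 the conclusion holds.
k = 30: φ(30) = 8 and 30/3 = 10, so φ(30) ≤ 30/3.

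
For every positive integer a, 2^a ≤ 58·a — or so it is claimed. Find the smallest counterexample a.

We need the least positive integer a for which 2^a > 58·a.
For a = 1, 2, 3, 4, 5, 6, 7, 8, 9 the conclusion holds.
a = 10: 2^a = 1024 and 58·a = 580, so 1024 > 580.
Hence a = 10 is a counterexample.

a = 10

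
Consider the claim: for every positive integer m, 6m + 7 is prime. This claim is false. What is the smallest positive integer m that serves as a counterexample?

m = 3

m = 1: 6m + 7 = 13, prime.
m = 2: 6m + 7 = 19, prime.
m = 3: 6m + 7 = 25 = 5 × 5, composite.
So m = 3 is the smallest counterexample.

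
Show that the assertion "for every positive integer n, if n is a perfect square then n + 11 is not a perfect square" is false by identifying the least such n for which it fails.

A counterexample is any positive integer n such that n is a perfect square but n + 11 is a perfect square; we check each in order.
n = 1: 1 + 11 = 12, not a perfect square.
n = 4: 4 + 11 = 15, not a perfect square.
n = 9: 9 + 11 = 20, not a perfect square.
n = 16: 16 + 11 = 27, not a perfect square.
n = 25: 25 = 5² and 25 + 11 = 36 = 6².
Thus n = 25 disproves the claim, and no smaller n works.

n = 25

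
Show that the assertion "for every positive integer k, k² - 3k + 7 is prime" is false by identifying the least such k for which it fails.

We need the least positive integer k for which k² - 3k + 7 is not prime.
For k = 1, 2, 3, 4, 5 the conclusion holds.
k = 6: k² - 3k + 7 = 25 = 5 × 5, composite.

k = 6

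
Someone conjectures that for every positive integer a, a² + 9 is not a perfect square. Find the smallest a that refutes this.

a = 4

For a = 1, 2, 3 the conclusion holds.
a = 4: 4² + 9 = 25 = 5², a perfect square.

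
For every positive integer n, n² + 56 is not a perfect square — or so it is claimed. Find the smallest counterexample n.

We need the least positive integer n for which n² + 56 is a perfect square.
n = 1: 1² + 56 = 57, not a perfect square.
n = 2: 2² + 56 = 60, not a perfect square.
n = 3: 3² + 56 = 65, not a perfect square.
n = 4: 4² + 56 = 72, not a perfect square.
n = 5: 5² + 56 = 81 = 9², a perfect square.

n = 5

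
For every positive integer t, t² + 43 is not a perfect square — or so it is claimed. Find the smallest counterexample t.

t = 21

We need the least positive integer t for which t² + 43 is a perfect square.
For t = 1, 2, 3, 4, …, 18, 19, 20 the conclusion holds.
t = 21: 21² + 43 = 484 = 22², a perfect square.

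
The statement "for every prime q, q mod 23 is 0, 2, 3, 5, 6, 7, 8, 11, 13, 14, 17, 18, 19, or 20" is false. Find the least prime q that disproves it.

We need the least prime q for which the claim fails.
For q = 2, 3, 5, 7, …, 37, 41, 43 the conclusion holds.
q = 47: 47 mod 23 = 1 — not in {0, 2, 3, 5, 6, 7, 8, 11, 13, 14, 17, 18, 19, 20}.

q = 47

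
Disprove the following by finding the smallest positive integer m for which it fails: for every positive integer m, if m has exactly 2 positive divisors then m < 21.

A counterexample is any positive integer m such that m has exactly 2 positive divisors but the claim fails; we check each in order.
m = 2: τ(2) = 2; 2 < 21.
m = 3: τ(3) = 2; 3 < 21.
m = 5: τ(5) = 2; 5 < 21.
m = 7: τ(7) = 2; 7 < 21.
m = 11: τ(11) = 2; 11 < 21.
m = 13: τ(13) = 2; 13 < 21.
m = 17: τ(17) = 2; 17 < 21.
m = 19: τ(19) = 2; 19 < 21.
m = 23: τ(23) = 2; 23 ≥ 21.

m = 23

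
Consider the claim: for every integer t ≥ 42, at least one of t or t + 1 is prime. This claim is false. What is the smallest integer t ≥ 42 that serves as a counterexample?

t = 44

Check each integer t ≥ 42 in order until t, t + 1 are both composite.
t = 42: 43 is prime.
t = 43: 43 is prime.
t = 44: 44 = 2 × 22; 45 = 3 × 15 — both composite.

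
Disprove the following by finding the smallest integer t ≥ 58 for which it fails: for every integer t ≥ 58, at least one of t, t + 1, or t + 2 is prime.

The first 4 eligible values, up to t = 61, all satisfy the conclusion.
t = 62: 62 = 2 × 31; 63 = 3 × 21; 64 = 2 × 32 — all composite.
Hence t = 62 is a counterexample.

t = 62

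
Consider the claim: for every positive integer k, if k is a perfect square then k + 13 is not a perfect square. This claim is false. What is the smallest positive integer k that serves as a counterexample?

We need the least positive integer k for which k is a perfect square but k + 13 is a perfect square.
For k = 1, 4, 9, 16, 25 the conclusion holds.
k = 36: 36 = 6² and 36 + 13 = 49 = 7².
Thus k = 36 disproves the claim, and no smaller k works.

k = 36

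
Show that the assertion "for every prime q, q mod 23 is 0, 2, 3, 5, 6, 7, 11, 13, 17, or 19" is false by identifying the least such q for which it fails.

q = 31

We need the least prime q for which the claim fails.
The first 10 eligible values, up to q = 29, all satisfy the conclusion.
q = 31: 31 mod 23 = 8 — not in {0, 2, 3, 5, 6, 7, 11, 13, 17, 19}.
Hence q = 31 is a counterexample.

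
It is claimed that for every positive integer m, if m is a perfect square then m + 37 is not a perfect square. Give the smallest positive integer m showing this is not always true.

m = 324

Check each positive integer m in order until m is a perfect square but m + 37 is a perfect square.
For m = 1, 4, 9, 16, …, 225, 256, 289 the conclusion holds.
m = 324: 324 = 18² and 324 + 37 = 361 = 19².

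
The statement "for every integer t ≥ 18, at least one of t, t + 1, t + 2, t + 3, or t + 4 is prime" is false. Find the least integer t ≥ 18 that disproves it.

Check each integer t ≥ 18 in order until t, t + 1, t + 2, t + 3, t + 4 are all composite.
For t = 18, 19, 20, 21, 22, 23 the conclusion holds.
t = 24: 24 = 2 × 12; 25 = 5 × 5; 26 = 2 × 13; 27 = 3 × 9; 28 = 2 × 14 — all composite.
Hence t = 24 is a counterexample.

t = 24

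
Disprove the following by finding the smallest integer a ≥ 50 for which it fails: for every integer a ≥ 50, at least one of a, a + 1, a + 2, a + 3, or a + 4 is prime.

a = 54

a = 50: 53 is prime.
a = 51: 53 is prime.
a = 52: 53 is prime.
a = 53: 53 is prime.
a = 54: 54 = 2 × 27; 55 = 5 × 11; 56 = 2 × 28; 57 = 3 × 19; 58 = 2 × 29 — all composite.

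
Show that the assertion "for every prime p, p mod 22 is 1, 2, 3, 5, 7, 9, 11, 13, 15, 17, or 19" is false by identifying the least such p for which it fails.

The first 13 eligible values, up to p = 41, all satisfy the conclusion.
p = 43: 43 mod 22 = 21 — not in {1, 2, 3, 5, 7, 9, 11, 13, 15, 17, 19}.

p = 43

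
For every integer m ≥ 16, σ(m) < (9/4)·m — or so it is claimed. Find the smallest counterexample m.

A counterexample is any integer m ≥ 16 such that the claim fails; we check each in order.
The first 8 eligible values, up to m = 23, all satisfy the conclusion.
m = 24: σ(24) = 60; 60 ≥ 54.

m = 24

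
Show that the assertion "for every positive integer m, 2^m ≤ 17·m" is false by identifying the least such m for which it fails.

The first 6 eligible values, up to m = 6, all satisfy the conclusion.
m = 7: 2^m = 128 and 17·m = 119, so 128 > 119.
So m = 7 is the smallest counterexample.

m = 7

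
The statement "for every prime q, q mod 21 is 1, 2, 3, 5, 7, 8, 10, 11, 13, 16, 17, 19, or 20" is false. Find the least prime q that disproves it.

We need the least prime q for which the claim fails.
For q = 2, 3, 5, 7, …, 53, 59, 61 the conclusion holds.
q = 67: 67 mod 21 = 4 — not in {1, 2, 3, 5, 7, 8, 10, 11, 13, 16, 17, 19, 20}.

q = 67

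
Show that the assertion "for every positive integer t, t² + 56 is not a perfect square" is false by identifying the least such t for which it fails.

We need the least positive integer t for which t² + 56 is a perfect square.
t = 1: 1² + 56 = 57, not a perfect square.
t = 2: 2² + 56 = 60, not a perfect square.
t = 3: 3² + 56 = 65, not a perfect square.
t = 4: 4² + 56 = 72, not a perfect square.
t = 5: 5² + 56 = 81 = 9², a perfect square.

t = 5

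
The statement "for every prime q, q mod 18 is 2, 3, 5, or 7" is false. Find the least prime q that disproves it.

q = 2: 2 mod 18 = 2.
q = 3: 3 mod 18 = 3.
q = 5: 5 mod 18 = 5.
q = 7: 7 mod 18 = 7.
q = 11: 11 mod 18 = 11 — not in {2, 3, 5, 7}.
So q = 11 is the smallest counterexample.

q = 11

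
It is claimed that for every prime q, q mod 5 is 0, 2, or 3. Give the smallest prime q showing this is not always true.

A counterexample is any prime q such that the claim fails; we check each in order.
For q = 2, 3, 5, 7 the conclusion holds.
q = 11: 11 mod 5 = 1 — not in {0, 2, 3}.
Thus q = 11 disproves the claim, and no smaller q works.

q = 11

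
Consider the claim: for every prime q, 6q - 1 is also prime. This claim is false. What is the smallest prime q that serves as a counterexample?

q = 11

Check each prime q in order until 6q - 1 is not prime.
For q = 2, 3, 5, 7 the conclusion holds.
q = 11: 6q - 1 = 65 = 5 × 13, not prime.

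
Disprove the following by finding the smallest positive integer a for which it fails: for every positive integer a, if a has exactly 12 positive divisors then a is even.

We need the least positive integer a for which a has exactly 12 positive divisors but a is odd.
For a = 60, 72, 84, 90, …, 294, 306, 308 the conclusion holds.
a = 315: divisors of 315: 12 divisors; 315 is odd.
Thus a = 315 disproves the claim, and no smaller a works.

a = 315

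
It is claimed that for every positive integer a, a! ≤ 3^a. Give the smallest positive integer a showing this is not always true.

a = 7

Check each positive integer a in order until a! > 3^a.
a = 1: a! = 1 and 3^a = 3, so 1 ≤ 3.
a = 2: a! = 2 and 3^a = 9, so 2 ≤ 9.
a = 3: a! = 6 and 3^a = 27, so 6 ≤ 27.
a = 4: a! = 24 and 3^a = 81, so 24 ≤ 81.
a = 5: a! = 120 and 3^a = 243, so 120 ≤ 243.
a = 6: a! = 720 and 3^a = 729, so 720 ≤ 729.
a = 7: a! = 5040 and 3^a = 2187, so 5040 > 2187.
Thus a = 7 disproves the claim, and no smaller a works.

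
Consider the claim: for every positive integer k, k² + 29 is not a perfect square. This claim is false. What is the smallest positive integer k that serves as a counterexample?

We need the least positive integer k for which k² + 29 is a perfect square.
For k = 1, 2, 3, 4, …, 11, 12, 13 the conclusion holds.
k = 14: 14² + 29 = 225 = 15², a perfect square.
Thus k = 14 disproves the claim, and no smaller k works.

k = 14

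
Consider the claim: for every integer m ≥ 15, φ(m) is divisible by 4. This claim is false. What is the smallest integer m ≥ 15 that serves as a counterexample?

For m = 15, 16, 17 the conclusion holds.
m = 18: φ(18) = 6; 6 mod 4 = 2.

m = 18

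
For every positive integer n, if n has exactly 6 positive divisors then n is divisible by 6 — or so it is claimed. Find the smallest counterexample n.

We need the least positive integer n for which n has exactly 6 positive divisors but n is not divisible by 6.
For n = 12, 18 the conclusion holds.
n = 20: τ(20) = 6; 20 mod 6 = 2.

n = 20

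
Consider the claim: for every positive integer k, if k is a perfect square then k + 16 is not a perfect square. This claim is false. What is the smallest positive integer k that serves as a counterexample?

A counterexample is any positive integer k such that k is a perfect square but k + 16 is a perfect square; we check each in order.
For k = 1, 4 the conclusion holds.
k = 9: 9 = 3² and 9 + 16 = 25 = 5².

k = 9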